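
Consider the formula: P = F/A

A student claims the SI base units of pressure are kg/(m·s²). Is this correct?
Units of each symbol in P = F/A:
  F (force): kg·m/s²
  A (area): m²  → in the denominator, contributes 1/m²

Multiplying the contributions: [kg·m/s²] · [1/m²]
Adding exponents of each base unit: kg: 1, m: -1, s: -2
SI base units of pressure: kg/(m·s²)

The claimed units kg/(m·s²) match the derived units, so the claim is correct.

Answer: Yes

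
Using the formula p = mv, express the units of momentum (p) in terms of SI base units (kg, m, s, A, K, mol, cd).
Units of each symbol in p = mv:
  m (mass): kg
  v (velocity): m/s

Multiplying the contributions: [kg] · [m/s]
Adding exponents of each base unit: kg: 1, m: 1, s: -1
SI base units of momentum: kg·m/s

Answer: kg·m/s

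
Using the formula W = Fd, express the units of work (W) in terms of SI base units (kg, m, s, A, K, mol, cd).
Units of each symbol in W = Fd:
  F (force): kg·m/s²
  d (displacement): m

Multiplying the contributions: [kg·m/s²] · [m]
Adding exponents of each base unit: kg: 1, m: 2, s: -2
SI base units of work: kg·m²/s²

Answer: kg·m²/s²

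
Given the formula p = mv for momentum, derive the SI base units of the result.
Units of each symbol in p = mv:
  m (mass): kg
  v (velocity): m/s

Multiplying the contributions: [kg] · [m/s]
Adding exponents of each base unit: kg: 1, m: 1, s: -1
SI base units of momentum: kg·m/s

Answer: kg·m/s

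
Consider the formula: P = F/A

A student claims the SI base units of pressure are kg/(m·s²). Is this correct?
Units of each symbol in P = F/A:
  F (force): kg·m/s²
  A (area): m²  → in the denominator, contributes 1/m²

Multiplying the contributions: [kg·m/s²] · [1/m²]
Adding exponents of each base unit: kg: 1, m: -1, s: -2
SI base units of pressure: kg/(m·s²)

The claimed units kg/(m·s²) match the derived units, so the claim is correct.

Answer: Yes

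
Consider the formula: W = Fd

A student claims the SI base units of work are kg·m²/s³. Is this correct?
Units of each symbol in W = Fd:
  F (force): kg·m/s²
  d (displacement): m

Multiplying the contributions: [kg·m/s²] · [m]
Adding exponents of each base unit: kg: 1, m: 2, s: -2
SI base units of work: kg·m²/s²

The claimed units kg·m²/s³ (exponents kg: 1, m: 2, s: -3) do not match the derived units kg·m²/s² (exponents kg: 1, m: 2, s: -2), so the claim is incorrect.

Answer: No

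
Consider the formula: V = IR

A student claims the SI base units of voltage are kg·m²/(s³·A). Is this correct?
Units of each symbol in V = IR:
  I (current): A
  R (resistance, in ohms): kg·m²/(s³·A²)

Multiplying the contributions: [A] · [kg·m²/(s³·A²)]
Adding exponents of each base unit: kg: 1, m: 2, s: -3, A: -1
SI base units of voltage: kg·m²/(s³·A)

The claimed units kg·m²/(s³·A) match the derived units, so the claim is correct.

Answer: Yes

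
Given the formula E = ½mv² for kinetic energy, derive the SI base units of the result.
Units of each symbol in E = ½mv²:
  m (mass): kg
  v (speed): m/s  → to the power 2, contributes m²/s²
  The factor ½ is dimensionless.

Multiplying the contributions: [kg] · [m²/s²]
Adding exponents of each base unit: kg: 1, m: 2, s: -2
SI base units of kinetic energy: kg·m²/s²

Answer: kg·m²/s²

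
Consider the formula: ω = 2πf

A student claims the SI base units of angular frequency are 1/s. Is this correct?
Units of each symbol in ω = 2πf:
  f (frequency): 1/s
  The factor 2π is dimensionless.

Multiplying the contributions: [1/s]
Adding exponents of each base unit: s: -1
SI base units of angular frequency: 1/s

The claimed units 1/s match the derived units, so the claim is correct.

Answer: Yes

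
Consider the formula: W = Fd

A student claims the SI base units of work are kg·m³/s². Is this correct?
Units of each symbol in W = Fd:
  F (force): kg·m/s²
  d (displacement): m

Multiplying the contributions: [kg·m/s²] · [m]
Adding exponents of each base unit: kg: 1, m: 2, s: -2
SI base units of work: kg·m²/s²

The claimed units kg·m³/s² (exponents kg: 1, m: 3, s: -2) do not match the derived units kg·m²/s² (exponents kg: 1, m: 2, s: -2), so the claim is incorrect.

Answer: No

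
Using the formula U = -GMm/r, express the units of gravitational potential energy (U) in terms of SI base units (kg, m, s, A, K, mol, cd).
Units of each symbol in U = -GMm/r:
  G (gravitational constant): m³/(kg·s²)
  M (mass): kg
  m (mass): kg
  r (distance): m  → in the denominator, contributes 1/m
  The minus sign does not affect the units.

Multiplying the contributions: [m³/(kg·s²)] · [kg] · [kg] · [1/m]
Adding exponents of each base unit: kg: 1, m: 2, s: -2
SI base units of gravitational potential energy: kg·m²/s²

Answer: kg·m²/s²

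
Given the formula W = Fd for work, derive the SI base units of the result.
Units of each symbol in W = Fd:
  F (force): kg·m/s²
  d (displacement): m

Multiplying the contributions: [kg·m/s²] · [m]
Adding exponents of each base unit: kg: 1, m: 2, s: -2
SI base units of work: kg·m²/s²

Answer: kg·m²/s²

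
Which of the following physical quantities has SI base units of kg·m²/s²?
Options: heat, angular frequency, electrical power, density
Checking the SI base units of each option:
  heat (Q = mcΔT): kg·m²/s²  ✓ matches
  angular frequency (ω = 2πf): 1/s  ✗
  electrical power (P = IV): kg·m²/s³  ✗
  density (ρ = m/V): kg/m³  ✗

Only heat has units kg·m²/s².

Answer: heat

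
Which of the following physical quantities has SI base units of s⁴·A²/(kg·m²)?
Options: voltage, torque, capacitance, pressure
Checking the SI base units of each option:
  voltage (V = IR): kg·m²/(s³·A)  ✗
  torque (τ = Fr): kg·m²/s²  ✗
  capacitance (C = Q/V): s⁴·A²/(kg·m²)  ✓ matches
  pressure (P = F/A): kg/(m·s²)  ✗

Only capacitance has units s⁴·A²/(kg·m²).

Answer: capacitance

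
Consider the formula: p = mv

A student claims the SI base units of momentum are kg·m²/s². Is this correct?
Units of each symbol in p = mv:
  m (mass): kg
  v (velocity): m/s

Multiplying the contributions: [kg] · [m/s]
Adding exponents of each base unit: kg: 1, m: 1, s: -1
SI base units of momentum: kg·m/s

The claimed units kg·m²/s² (exponents kg: 1, m: 2, s: -2) do not match the derived units kg·m/s (exponents kg: 1, m: 1, s: -1), so the claim is incorrect.

Answer: No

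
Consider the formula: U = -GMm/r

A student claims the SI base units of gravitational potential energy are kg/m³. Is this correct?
Units of each symbol in U = -GMm/r:
  G (gravitational constant): m³/(kg·s²)
  M (mass): kg
  m (mass): kg
  r (distance): m  → in the denominator, contributes 1/m
  The minus sign does not affect the units.

Multiplying the contributions: [m³/(kg·s²)] · [kg] · [kg] · [1/m]
Adding exponents of each base unit: kg: 1, m: 2, s: -2
SI base units of gravitational potential energy: kg·m²/s²

The claimed units kg/m³ (exponents kg: 1, m: -3) do not match the derived units kg·m²/s² (exponents kg: 1, m: 2, s: -2), so the claim is incorrect.

Answer: No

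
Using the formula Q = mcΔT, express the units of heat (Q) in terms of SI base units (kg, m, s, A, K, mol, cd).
Units of each symbol in Q = mcΔT:
  m (mass): kg
  c (specific heat capacity, in J/(kg·K)): m²/(s²·K)
  ΔT (temperature change): K

Multiplying the contributions: [kg] · [m²/(s²·K)] · [K]
Adding exponents of each base unit: kg: 1, m: 2, s: -2
SI base units of heat: kg·m²/s²

Answer: kg·m²/s²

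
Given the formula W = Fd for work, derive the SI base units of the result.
Units of each symbol in W = Fd:
  F (force): kg·m/s²
  d (displacement): m

Multiplying the contributions: [kg·m/s²] · [m]
Adding exponents of each base unit: kg: 1, m: 2, s: -2
SI base units of work: kg·m²/s²

Answer: kg·m²/s²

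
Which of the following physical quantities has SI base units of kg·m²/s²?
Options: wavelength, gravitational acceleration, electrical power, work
Checking the SI base units of each option:
  wavelength (λ = v/f): m  ✗
  gravitational acceleration (g = GM/r²): m/s²  ✗
  electrical power (P = IV): kg·m²/s³  ✗
  work (W = Fd): kg·m²/s²  ✓ matches

Only work has units kg·m²/s².

Answer: work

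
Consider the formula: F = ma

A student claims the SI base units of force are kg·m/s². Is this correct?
Units of each symbol in F = ma:
  m (mass): kg
  a (acceleration): m/s²

Multiplying the contributions: [kg] · [m/s²]
Adding exponents of each base unit: kg: 1, m: 1, s: -2
SI base units of force: kg·m/s²

The claimed units kg·m/s² match the derived units, so the claim is correct.

Answer: Yes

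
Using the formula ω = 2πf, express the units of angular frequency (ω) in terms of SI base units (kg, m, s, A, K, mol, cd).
Units of each symbol in ω = 2πf:
  f (frequency): 1/s
  The factor 2π is dimensionless.

Multiplying the contributions: [1/s]
Adding exponents of each base unit: s: -1
SI base units of angular frequency: 1/s

Answer: 1/s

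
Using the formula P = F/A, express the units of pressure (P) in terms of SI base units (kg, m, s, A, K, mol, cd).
Units of each symbol in P = F/A:
  F (force): kg·m/s²
  A (area): m²  → in the denominator, contributes 1/m²

Multiplying the contributions: [kg·m/s²] · [1/m²]
Adding exponents of each base unit: kg: 1, m: -1, s: -2
SI base units of pressure: kg/(m·s²)

Answer: kg/(m·s²)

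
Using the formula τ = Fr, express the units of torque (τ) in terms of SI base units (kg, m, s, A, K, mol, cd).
Units of each symbol in τ = Fr:
  F (force): kg·m/s²
  r (lever arm): m

Multiplying the contributions: [kg·m/s²] · [m]
Adding exponents of each base unit: kg: 1, m: 2, s: -2
SI base units of torque: kg·m²/s²

Answer: kg·m²/s²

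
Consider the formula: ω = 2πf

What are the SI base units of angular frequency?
Units of each symbol in ω = 2πf:
  f (frequency): 1/s
  The factor 2π is dimensionless.

Multiplying the contributions: [1/s]
Adding exponents of each base unit: s: -1
SI base units of angular frequency: 1/s

Answer: 1/s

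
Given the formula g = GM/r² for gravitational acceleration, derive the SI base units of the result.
Units of each symbol in g = GM/r²:
  G (gravitational constant): m³/(kg·s²)
  M (mass): kg
  r (distance): m  → to the power 2 in the denominator, contributes 1/m²

Multiplying the contributions: [m³/(kg·s²)] · [kg] · [1/m²]
Adding exponents of each base unit: m: 1, s: -2
SI base units of gravitational acceleration: m/s²

Answer: m/s²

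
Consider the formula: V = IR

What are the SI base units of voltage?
Units of each symbol in V = IR:
  I (current): A
  R (resistance, in ohms): kg·m²/(s³·A²)

Multiplying the contributions: [A] · [kg·m²/(s³·A²)]
Adding exponents of each base unit: kg: 1, m: 2, s: -3, A: -1
SI base units of voltage: kg·m²/(s³·A)

Answer: kg·m²/(s³·A)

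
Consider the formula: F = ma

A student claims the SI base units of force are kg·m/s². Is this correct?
Units of each symbol in F = ma:
  m (mass): kg
  a (acceleration): m/s²

Multiplying the contributions: [kg] · [m/s²]
Adding exponents of each base unit: kg: 1, m: 1, s: -2
SI base units of force: kg·m/s²

The claimed units kg·m/s² match the derived units, so the claim is correct.

Answer: Yes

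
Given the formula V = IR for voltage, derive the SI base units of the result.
Units of each symbol in V = IR:
  I (current): A
  R (resistance, in ohms): kg·m²/(s³·A²)

Multiplying the contributions: [A] · [kg·m²/(s³·A²)]
Adding exponents of each base unit: kg: 1, m: 2, s: -3, A: -1
SI base units of voltage: kg·m²/(s³·A)

Answer: kg·m²/(s³·A)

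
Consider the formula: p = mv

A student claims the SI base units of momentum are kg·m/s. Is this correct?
Units of each symbol in p = mv:
  m (mass): kg
  v (velocity): m/s

Multiplying the contributions: [kg] · [m/s]
Adding exponents of each base unit: kg: 1, m: 1, s: -1
SI base units of momentum: kg·m/s

The claimed units kg·m/s match the derived units, so the claim is correct.

Answer: Yes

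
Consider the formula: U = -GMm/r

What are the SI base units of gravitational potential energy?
Units of each symbol in U = -GMm/r:
  G (gravitational constant): m³/(kg·s²)
  M (mass): kg
  m (mass): kg
  r (distance): m  → in the denominator, contributes 1/m
  The minus sign does not affect the units.

Multiplying the contributions: [m³/(kg·s²)] · [kg] · [kg] · [1/m]
Adding exponents of each base unit: kg: 1, m: 2, s: -2
SI base units of gravitational potential energy: kg·m²/s²

Answer: kg·m²/s²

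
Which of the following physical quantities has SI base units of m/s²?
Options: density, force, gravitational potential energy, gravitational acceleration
Checking the SI base units of each option:
  density (ρ = m/V): kg/m³  ✗
  force (F = ma): kg·m/s²  ✗
  gravitational potential energy (U = -GMm/r): kg·m²/s²  ✗
  gravitational acceleration (g = GM/r²): m/s²  ✓ matches

Only gravitational acceleration has units m/s².

Answer: gravitational acceleration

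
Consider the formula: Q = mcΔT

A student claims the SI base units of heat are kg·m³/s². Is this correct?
Units of each symbol in Q = mcΔT:
  m (mass): kg
  c (specific heat capacity, in J/(kg·K)): m²/(s²·K)
  ΔT (temperature change): K

Multiplying the contributions: [kg] · [m²/(s²·K)] · [K]
Adding exponents of each base unit: kg: 1, m: 2, s: -2
SI base units of heat: kg·m²/s²

The claimed units kg·m³/s² (exponents kg: 1, m: 3, s: -2) do not match the derived units kg·m²/s² (exponents kg: 1, m: 2, s: -2), so the claim is incorrect.

Answer: No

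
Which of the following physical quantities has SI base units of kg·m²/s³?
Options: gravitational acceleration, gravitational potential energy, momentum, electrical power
Checking the SI base units of each option:
  gravitational acceleration (g = GM/r²): m/s²  ✗
  gravitational potential energy (U = -GMm/r): kg·m²/s²  ✗
  momentum (p = mv): kg·m/s  ✗
  electrical power (P = IV): kg·m²/s³  ✓ matches

Only electrical power has units kg·m²/s³.

Answer: electrical power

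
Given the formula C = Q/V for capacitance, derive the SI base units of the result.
Units of each symbol in C = Q/V:
  Q (charge, in coulombs): s·A
  V (voltage, in volts): kg·m²/(s³·A)  → in the denominator, contributes s³·A/(kg·m²)

Multiplying the contributions: [s·A] · [s³·A/(kg·m²)]
Adding exponents of each base unit: kg: -1, m: -2, s: 4, A: 2
SI base units of capacitance: s⁴·A²/(kg·m²)

Answer: s⁴·A²/(kg·m²)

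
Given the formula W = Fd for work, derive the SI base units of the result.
Units of each symbol in W = Fd:
  F (force): kg·m/s²
  d (displacement): m

Multiplying the contributions: [kg·m/s²] · [m]
Adding exponents of each base unit: kg: 1, m: 2, s: -2
SI base units of work: kg·m²/s²

Answer: kg·m²/s²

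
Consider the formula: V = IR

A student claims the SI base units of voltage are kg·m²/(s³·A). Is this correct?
Units of each symbol in V = IR:
  I (current): A
  R (resistance, in ohms): kg·m²/(s³·A²)

Multiplying the contributions: [A] · [kg·m²/(s³·A²)]
Adding exponents of each base unit: kg: 1, m: 2, s: -3, A: -1
SI base units of voltage: kg·m²/(s³·A)

The claimed units kg·m²/(s³·A) match the derived units, so the claim is correct.

Answer: Yes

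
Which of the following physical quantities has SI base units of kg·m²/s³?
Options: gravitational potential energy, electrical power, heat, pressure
Checking the SI base units of each option:
  gravitational potential energy (U = -GMm/r): kg·m²/s²  ✗
  electrical power (P = IV): kg·m²/s³  ✓ matches
  heat (Q = mcΔT): kg·m²/s²  ✗
  pressure (P = F/A): kg/(m·s²)  ✗

Only electrical power has units kg·m²/s³.

Answer: electrical power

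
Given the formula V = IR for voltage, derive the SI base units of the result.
Units of each symbol in V = IR:
  I (current): A
  R (resistance, in ohms): kg·m²/(s³·A²)

Multiplying the contributions: [A] · [kg·m²/(s³·A²)]
Adding exponents of each base unit: kg: 1, m: 2, s: -3, A: -1
SI base units of voltage: kg·m²/(s³·A)

Answer: kg·m²/(s³·A)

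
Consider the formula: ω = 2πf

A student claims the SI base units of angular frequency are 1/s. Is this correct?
Units of each symbol in ω = 2πf:
  f (frequency): 1/s
  The factor 2π is dimensionless.

Multiplying the contributions: [1/s]
Adding exponents of each base unit: s: -1
SI base units of angular frequency: 1/s

The claimed units 1/s match the derived units, so the claim is correct.

Answer: Yes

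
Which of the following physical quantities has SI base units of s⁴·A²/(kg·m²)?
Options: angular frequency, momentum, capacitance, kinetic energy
Checking the SI base units of each option:
  angular frequency (ω = 2πf): 1/s  ✗
  momentum (p = mv): kg·m/s  ✗
  capacitance (C = Q/V): s⁴·A²/(kg·m²)  ✓ matches
  kinetic energy (E = ½mv²): kg·m²/s²  ✗

Only capacitance has units s⁴·A²/(kg·m²).

Answer: capacitance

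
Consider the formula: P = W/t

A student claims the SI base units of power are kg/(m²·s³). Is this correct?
Units of each symbol in P = W/t:
  W (work): kg·m²/s²
  t (time): s  → in the denominator, contributes 1/s

Multiplying the contributions: [kg·m²/s²] · [1/s]
Adding exponents of each base unit: kg: 1, m: 2, s: -3
SI base units of power: kg·m²/s³

The claimed units kg/(m²·s³) (exponents kg: 1, m: -2, s: -3) do not match the derived units kg·m²/s³ (exponents kg: 1, m: 2, s: -3), so the claim is incorrect.

Answer: No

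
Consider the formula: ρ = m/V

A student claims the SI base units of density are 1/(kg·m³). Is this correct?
Units of each symbol in ρ = m/V:
  m (mass): kg
  V (volume): m³  → in the denominator, contributes 1/m³

Multiplying the contributions: [kg] · [1/m³]
Adding exponents of each base unit: kg: 1, m: -3
SI base units of density: kg/m³

The claimed units 1/(kg·m³) (exponents kg: -1, m: -3) do not match the derived units kg/m³ (exponents kg: 1, m: -3), so the claim is incorrect.

Answer: No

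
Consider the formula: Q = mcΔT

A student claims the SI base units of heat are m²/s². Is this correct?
Units of each symbol in Q = mcΔT:
  m (mass): kg
  c (specific heat capacity, in J/(kg·K)): m²/(s²·K)
  ΔT (temperature change): K

Multiplying the contributions: [kg] · [m²/(s²·K)] · [K]
Adding exponents of each base unit: kg: 1, m: 2, s: -2
SI base units of heat: kg·m²/s²

The claimed units m²/s² (exponents m: 2, s: -2) do not match the derived units kg·m²/s² (exponents kg: 1, m: 2, s: -2), so the claim is incorrect.

Answer: No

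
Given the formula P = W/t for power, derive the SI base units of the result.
Units of each symbol in P = W/t:
  W (work): kg·m²/s²
  t (time): s  → in the denominator, contributes 1/s

Multiplying the contributions: [kg·m²/s²] · [1/s]
Adding exponents of each base unit: kg: 1, m: 2, s: -3
SI base units of power: kg·m²/s³

Answer: kg·m²/s³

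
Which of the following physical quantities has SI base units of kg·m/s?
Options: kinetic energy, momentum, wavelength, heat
Checking the SI base units of each option:
  kinetic energy (E = ½mv²): kg·m²/s²  ✗
  momentum (p = mv): kg·m/s  ✓ matches
  wavelength (λ = v/f): m  ✗
  heat (Q = mcΔT): kg·m²/s²  ✗

Only momentum has units kg·m/s.

Answer: momentum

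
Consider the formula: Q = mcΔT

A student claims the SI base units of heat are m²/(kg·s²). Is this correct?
Units of each symbol in Q = mcΔT:
  m (mass): kg
  c (specific heat capacity, in J/(kg·K)): m²/(s²·K)
  ΔT (temperature change): K

Multiplying the contributions: [kg] · [m²/(s²·K)] · [K]
Adding exponents of each base unit: kg: 1, m: 2, s: -2
SI base units of heat: kg·m²/s²

The claimed units m²/(kg·s²) (exponents kg: -1, m: 2, s: -2) do not match the derived units kg·m²/s² (exponents kg: 1, m: 2, s: -2), so the claim is incorrect.

Answer: No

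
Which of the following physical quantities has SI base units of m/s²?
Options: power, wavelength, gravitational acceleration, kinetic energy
Checking the SI base units of each option:
  power (P = W/t): kg·m²/s³  ✗
  wavelength (λ = v/f): m  ✗
  gravitational acceleration (g = GM/r²): m/s²  ✓ matches
  kinetic energy (E = ½mv²): kg·m²/s²  ✗

Only gravitational acceleration has units m/s².

Answer: gravitational acceleration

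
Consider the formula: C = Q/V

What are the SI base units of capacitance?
Units of each symbol in C = Q/V:
  Q (charge, in coulombs): s·A
  V (voltage, in volts): kg·m²/(s³·A)  → in the denominator, contributes s³·A/(kg·m²)

Multiplying the contributions: [s·A] · [s³·A/(kg·m²)]
Adding exponents of each base unit: kg: -1, m: -2, s: 4, A: 2
SI base units of capacitance: s⁴·A²/(kg·m²)

Answer: s⁴·A²/(kg·m²)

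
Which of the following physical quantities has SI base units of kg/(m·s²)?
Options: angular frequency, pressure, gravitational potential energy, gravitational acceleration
Checking the SI base units of each option:
  angular frequency (ω = 2πf): 1/s  ✗
  pressure (P = F/A): kg/(m·s²)  ✓ matches
  gravitational potential energy (U = -GMm/r): kg·m²/s²  ✗
  gravitational acceleration (g = GM/r²): m/s²  ✗

Only pressure has units kg/(m·s²).

Answer: pressure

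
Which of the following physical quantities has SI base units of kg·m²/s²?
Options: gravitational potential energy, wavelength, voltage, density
Checking the SI base units of each option:
  gravitational potential energy (U = -GMm/r): kg·m²/s²  ✓ matches
  wavelength (λ = v/f): m  ✗
  voltage (V = IR): kg·m²/(s³·A)  ✗
  density (ρ = m/V): kg/m³  ✗

Only gravitational potential energy has units kg·m²/s².

Answer: gravitational potential energy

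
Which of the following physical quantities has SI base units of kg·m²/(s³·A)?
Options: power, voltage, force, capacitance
Checking the SI base units of each option:
  power (P = W/t): kg·m²/s³  ✗
  voltage (V = IR): kg·m²/(s³·A)  ✓ matches
  force (F = ma): kg·m/s²  ✗
  capacitance (C = Q/V): s⁴·A²/(kg·m²)  ✗

Only voltage has units kg·m²/(s³·A).

Answer: voltage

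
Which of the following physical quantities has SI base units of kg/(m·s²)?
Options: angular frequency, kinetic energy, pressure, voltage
Checking the SI base units of each option:
  angular frequency (ω = 2πf): 1/s  ✗
  kinetic energy (E = ½mv²): kg·m²/s²  ✗
  pressure (P = F/A): kg/(m·s²)  ✓ matches
  voltage (V = IR): kg·m²/(s³·A)  ✗

Only pressure has units kg/(m·s²).

Answer: pressure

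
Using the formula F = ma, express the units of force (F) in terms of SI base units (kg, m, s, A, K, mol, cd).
Units of each symbol in F = ma:
  m (mass): kg
  a (acceleration): m/s²

Multiplying the contributions: [kg] · [m/s²]
Adding exponents of each base unit: kg: 1, m: 1, s: -2
SI base units of force: kg·m/s²

Answer: kg·m/s²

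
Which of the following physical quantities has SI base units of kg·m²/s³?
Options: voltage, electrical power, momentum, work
Checking the SI base units of each option:
  voltage (V = IR): kg·m²/(s³·A)  ✗
  electrical power (P = IV): kg·m²/s³  ✓ matches
  momentum (p = mv): kg·m/s  ✗
  work (W = Fd): kg·m²/s²  ✗

Only electrical power has units kg·m²/s³.

Answer: electrical power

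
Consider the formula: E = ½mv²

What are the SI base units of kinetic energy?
Units of each symbol in E = ½mv²:
  m (mass): kg
  v (speed): m/s  → to the power 2, contributes m²/s²
  The factor ½ is dimensionless.

Multiplying the contributions: [kg] · [m²/s²]
Adding exponents of each base unit: kg: 1, m: 2, s: -2
SI base units of kinetic energy: kg·m²/s²

Answer: kg·m²/s²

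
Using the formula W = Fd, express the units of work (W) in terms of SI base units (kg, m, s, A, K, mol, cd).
Units of each symbol in W = Fd:
  F (force): kg·m/s²
  d (displacement): m

Multiplying the contributions: [kg·m/s²] · [m]
Adding exponents of each base unit: kg: 1, m: 2, s: -2
SI base units of work: kg·m²/s²

Answer: kg·m²/s²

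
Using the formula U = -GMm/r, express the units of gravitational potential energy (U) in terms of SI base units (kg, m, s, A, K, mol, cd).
Units of each symbol in U = -GMm/r:
  G (gravitational constant): m³/(kg·s²)
  M (mass): kg
  m (mass): kg
  r (distance): m  → in the denominator, contributes 1/m
  The minus sign does not affect the units.

Multiplying the contributions: [m³/(kg·s²)] · [kg] · [kg] · [1/m]
Adding exponents of each base unit: kg: 1, m: 2, s: -2
SI base units of gravitational potential energy: kg·m²/s²

Answer: kg·m²/s²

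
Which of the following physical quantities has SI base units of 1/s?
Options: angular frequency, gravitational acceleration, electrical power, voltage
Checking the SI base units of each option:
  angular frequency (ω = 2πf): 1/s  ✓ matches
  gravitational acceleration (g = GM/r²): m/s²  ✗
  electrical power (P = IV): kg·m²/s³  ✗
  voltage (V = IR): kg·m²/(s³·A)  ✗

Only angular frequency has units 1/s.

Answer: angular frequency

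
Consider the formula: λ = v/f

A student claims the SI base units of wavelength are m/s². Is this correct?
Units of each symbol in λ = v/f:
  v (wave speed): m/s
  f (frequency): 1/s  → in the denominator, contributes s

Multiplying the contributions: [m/s] · [s]
Adding exponents of each base unit: m: 1
SI base units of wavelength: m

The claimed units m/s² (exponents m: 1, s: -2) do not match the derived units m (exponents m: 1), so the claim is incorrect.

Answer: No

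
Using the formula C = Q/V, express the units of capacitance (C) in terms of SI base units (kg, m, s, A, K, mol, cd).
Units of each symbol in C = Q/V:
  Q (charge, in coulombs): s·A
  V (voltage, in volts): kg·m²/(s³·A)  → in the denominator, contributes s³·A/(kg·m²)

Multiplying the contributions: [s·A] · [s³·A/(kg·m²)]
Adding exponents of each base unit: kg: -1, m: -2, s: 4, A: 2
SI base units of capacitance: s⁴·A²/(kg·m²)

Answer: s⁴·A²/(kg·m²)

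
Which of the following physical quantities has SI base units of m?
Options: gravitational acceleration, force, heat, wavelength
Checking the SI base units of each option:
  gravitational acceleration (g = GM/r²): m/s²  ✗
  force (F = ma): kg·m/s²  ✗
  heat (Q = mcΔT): kg·m²/s²  ✗
  wavelength (λ = v/f): m  ✓ matches

Only wavelength has units m.

Answer: wavelength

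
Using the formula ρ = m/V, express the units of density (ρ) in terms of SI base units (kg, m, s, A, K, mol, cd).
Units of each symbol in ρ = m/V:
  m (mass): kg
  V (volume): m³  → in the denominator, contributes 1/m³

Multiplying the contributions: [kg] · [1/m³]
Adding exponents of each base unit: kg: 1, m: -3
SI base units of density: kg/m³

Answer: kg/m³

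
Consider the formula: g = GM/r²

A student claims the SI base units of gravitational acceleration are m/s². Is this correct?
Units of each symbol in g = GM/r²:
  G (gravitational constant): m³/(kg·s²)
  M (mass): kg
  r (distance): m  → to the power 2 in the denominator, contributes 1/m²

Multiplying the contributions: [m³/(kg·s²)] · [kg] · [1/m²]
Adding exponents of each base unit: m: 1, s: -2
SI base units of gravitational acceleration: m/s²

The claimed units m/s² match the derived units, so the claim is correct.

Answer: Yes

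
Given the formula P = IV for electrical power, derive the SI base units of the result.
Units of each symbol in P = IV:
  I (current): A
  V (voltage, in volts): kg·m²/(s³·A)

Multiplying the contributions: [A] · [kg·m²/(s³·A)]
Adding exponents of each base unit: kg: 1, m: 2, s: -3
SI base units of electrical power: kg·m²/s³

Answer: kg·m²/s³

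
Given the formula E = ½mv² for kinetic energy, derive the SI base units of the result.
Units of each symbol in E = ½mv²:
  m (mass): kg
  v (speed): m/s  → to the power 2, contributes m²/s²
  The factor ½ is dimensionless.

Multiplying the contributions: [kg] · [m²/s²]
Adding exponents of each base unit: kg: 1, m: 2, s: -2
SI base units of kinetic energy: kg·m²/s²

Answer: kg·m²/s²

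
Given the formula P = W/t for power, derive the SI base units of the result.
Units of each symbol in P = W/t:
  W (work): kg·m²/s²
  t (time): s  → in the denominator, contributes 1/s

Multiplying the contributions: [kg·m²/s²] · [1/s]
Adding exponents of each base unit: kg: 1, m: 2, s: -3
SI base units of power: kg·m²/s³

Answer: kg·m²/s³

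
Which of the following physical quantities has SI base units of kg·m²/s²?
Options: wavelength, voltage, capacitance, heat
Checking the SI base units of each option:
  wavelength (λ = v/f): m  ✗
  voltage (V = IR): kg·m²/(s³·A)  ✗
  capacitance (C = Q/V): s⁴·A²/(kg·m²)  ✗
  heat (Q = mcΔT): kg·m²/s²  ✓ matches

Only heat has units kg·m²/s².

Answer: heat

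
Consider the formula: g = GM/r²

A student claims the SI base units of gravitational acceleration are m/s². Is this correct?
Units of each symbol in g = GM/r²:
  G (gravitational constant): m³/(kg·s²)
  M (mass): kg
  r (distance): m  → to the power 2 in the denominator, contributes 1/m²

Multiplying the contributions: [m³/(kg·s²)] · [kg] · [1/m²]
Adding exponents of each base unit: m: 1, s: -2
SI base units of gravitational acceleration: m/s²

The claimed units m/s² match the derived units, so the claim is correct.

Answer: Yes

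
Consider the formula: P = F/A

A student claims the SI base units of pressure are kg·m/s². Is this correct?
Units of each symbol in P = F/A:
  F (force): kg·m/s²
  A (area): m²  → in the denominator, contributes 1/m²

Multiplying the contributions: [kg·m/s²] · [1/m²]
Adding exponents of each base unit: kg: 1, m: -1, s: -2
SI base units of pressure: kg/(m·s²)

The claimed units kg·m/s² (exponents kg: 1, m: 1, s: -2) do not match the derived units kg/(m·s²) (exponents kg: 1, m: -1, s: -2), so the claim is incorrect.

Answer: No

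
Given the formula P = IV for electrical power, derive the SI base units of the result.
Units of each symbol in P = IV:
  I (current): A
  V (voltage, in volts): kg·m²/(s³·A)

Multiplying the contributions: [A] · [kg·m²/(s³·A)]
Adding exponents of each base unit: kg: 1, m: 2, s: -3
SI base units of electrical power: kg·m²/s³

Answer: kg·m²/s³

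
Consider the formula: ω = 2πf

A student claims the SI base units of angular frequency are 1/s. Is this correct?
Units of each symbol in ω = 2πf:
  f (frequency): 1/s
  The factor 2π is dimensionless.

Multiplying the contributions: [1/s]
Adding exponents of each base unit: s: -1
SI base units of angular frequency: 1/s

The claimed units 1/s match the derived units, so the claim is correct.

Answer: Yes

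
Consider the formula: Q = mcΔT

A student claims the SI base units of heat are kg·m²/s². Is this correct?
Units of each symbol in Q = mcΔT:
  m (mass): kg
  c (specific heat capacity, in J/(kg·K)): m²/(s²·K)
  ΔT (temperature change): K

Multiplying the contributions: [kg] · [m²/(s²·K)] · [K]
Adding exponents of each base unit: kg: 1, m: 2, s: -2
SI base units of heat: kg·m²/s²

The claimed units kg·m²/s² match the derived units, so the claim is correct.

Answer: Yes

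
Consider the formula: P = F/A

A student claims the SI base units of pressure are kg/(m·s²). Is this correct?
Units of each symbol in P = F/A:
  F (force): kg·m/s²
  A (area): m²  → in the denominator, contributes 1/m²

Multiplying the contributions: [kg·m/s²] · [1/m²]
Adding exponents of each base unit: kg: 1, m: -1, s: -2
SI base units of pressure: kg/(m·s²)

The claimed units kg/(m·s²) match the derived units, so the claim is correct.

Answer: Yes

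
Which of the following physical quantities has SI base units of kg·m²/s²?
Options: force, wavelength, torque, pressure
Checking the SI base units of each option:
  force (F = ma): kg·m/s²  ✗
  wavelength (λ = v/f): m  ✗
  torque (τ = Fr): kg·m²/s²  ✓ matches
  pressure (P = F/A): kg/(m·s²)  ✗

Only torque has units kg·m²/s².

Answer: torque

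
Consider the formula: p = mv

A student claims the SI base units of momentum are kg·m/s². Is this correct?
Units of each symbol in p = mv:
  m (mass): kg
  v (velocity): m/s

Multiplying the contributions: [kg] · [m/s]
Adding exponents of each base unit: kg: 1, m: 1, s: -1
SI base units of momentum: kg·m/s

The claimed units kg·m/s² (exponents kg: 1, m: 1, s: -2) do not match the derived units kg·m/s (exponents kg: 1, m: 1, s: -1), so the claim is incorrect.

Answer: No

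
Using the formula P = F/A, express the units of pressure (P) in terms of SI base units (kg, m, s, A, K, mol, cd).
Units of each symbol in P = F/A:
  F (force): kg·m/s²
  A (area): m²  → in the denominator, contributes 1/m²

Multiplying the contributions: [kg·m/s²] · [1/m²]
Adding exponents of each base unit: kg: 1, m: -1, s: -2
SI base units of pressure: kg/(m·s²)

Answer: kg/(m·s²)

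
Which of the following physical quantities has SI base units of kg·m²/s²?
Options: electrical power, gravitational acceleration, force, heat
Checking the SI base units of each option:
  electrical power (P = IV): kg·m²/s³  ✗
  gravitational acceleration (g = GM/r²): m/s²  ✗
  force (F = ma): kg·m/s²  ✗
  heat (Q = mcΔT): kg·m²/s²  ✓ matches

Only heat has units kg·m²/s².

Answer: heat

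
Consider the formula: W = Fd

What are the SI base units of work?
Units of each symbol in W = Fd:
  F (force): kg·m/s²
  d (displacement): m

Multiplying the contributions: [kg·m/s²] · [m]
Adding exponents of each base unit: kg: 1, m: 2, s: -2
SI base units of work: kg·m²/s²

Answer: kg·m²/s²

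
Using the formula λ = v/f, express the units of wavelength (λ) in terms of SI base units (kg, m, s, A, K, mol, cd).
Units of each symbol in λ = v/f:
  v (wave speed): m/s
  f (frequency): 1/s  → in the denominator, contributes s

Multiplying the contributions: [m/s] · [s]
Adding exponents of each base unit: m: 1
SI base units of wavelength: m

Answer: m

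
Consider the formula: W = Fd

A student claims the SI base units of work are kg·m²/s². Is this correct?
Units of each symbol in W = Fd:
  F (force): kg·m/s²
  d (displacement): m

Multiplying the contributions: [kg·m/s²] · [m]
Adding exponents of each base unit: kg: 1, m: 2, s: -2
SI base units of work: kg·m²/s²

The claimed units kg·m²/s² match the derived units, so the claim is correct.

Answer: Yes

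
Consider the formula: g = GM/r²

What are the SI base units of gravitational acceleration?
Units of each symbol in g = GM/r²:
  G (gravitational constant): m³/(kg·s²)
  M (mass): kg
  r (distance): m  → to the power 2 in the denominator, contributes 1/m²

Multiplying the contributions: [m³/(kg·s²)] · [kg] · [1/m²]
Adding exponents of each base unit: m: 1, s: -2
SI base units of gravitational acceleration: m/s²

Answer: m/s²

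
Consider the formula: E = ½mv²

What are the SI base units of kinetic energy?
Units of each symbol in E = ½mv²:
  m (mass): kg
  v (speed): m/s  → to the power 2, contributes m²/s²
  The factor ½ is dimensionless.

Multiplying the contributions: [kg] · [m²/s²]
Adding exponents of each base unit: kg: 1, m: 2, s: -2
SI base units of kinetic energy: kg·m²/s²

Answer: kg·m²/s²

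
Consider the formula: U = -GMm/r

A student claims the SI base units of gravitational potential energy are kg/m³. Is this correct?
Units of each symbol in U = -GMm/r:
  G (gravitational constant): m³/(kg·s²)
  M (mass): kg
  m (mass): kg
  r (distance): m  → in the denominator, contributes 1/m
  The minus sign does not affect the units.

Multiplying the contributions: [m³/(kg·s²)] · [kg] · [kg] · [1/m]
Adding exponents of each base unit: kg: 1, m: 2, s: -2
SI base units of gravitational potential energy: kg·m²/s²

The claimed units kg/m³ (exponents kg: 1, m: -3) do not match the derived units kg·m²/s² (exponents kg: 1, m: 2, s: -2), so the claim is incorrect.

Answer: No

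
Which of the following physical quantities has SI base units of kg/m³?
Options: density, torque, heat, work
Checking the SI base units of each option:
  density (ρ = m/V): kg/m³  ✓ matches
  torque (τ = Fr): kg·m²/s²  ✗
  heat (Q = mcΔT): kg·m²/s²  ✗
  work (W = Fd): kg·m²/s²  ✗

Only density has units kg/m³.

Answer: density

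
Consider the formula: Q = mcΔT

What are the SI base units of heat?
Units of each symbol in Q = mcΔT:
  m (mass): kg
  c (specific heat capacity, in J/(kg·K)): m²/(s²·K)
  ΔT (temperature change): K

Multiplying the contributions: [kg] · [m²/(s²·K)] · [K]
Adding exponents of each base unit: kg: 1, m: 2, s: -2
SI base units of heat: kg·m²/s²

Answer: kg·m²/s²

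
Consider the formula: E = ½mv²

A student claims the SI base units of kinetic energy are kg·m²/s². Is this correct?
Units of each symbol in E = ½mv²:
  m (mass): kg
  v (speed): m/s  → to the power 2, contributes m²/s²
  The factor ½ is dimensionless.

Multiplying the contributions: [kg] · [m²/s²]
Adding exponents of each base unit: kg: 1, m: 2, s: -2
SI base units of kinetic energy: kg·m²/s²

The claimed units kg·m²/s² match the derived units, so the claim is correct.

Answer: Yes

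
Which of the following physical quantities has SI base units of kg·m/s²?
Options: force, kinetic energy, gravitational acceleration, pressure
Checking the SI base units of each option:
  force (F = ma): kg·m/s²  ✓ matches
  kinetic energy (E = ½mv²): kg·m²/s²  ✗
  gravitational acceleration (g = GM/r²): m/s²  ✗
  pressure (P = F/A): kg/(m·s²)  ✗

Only force has units kg·m/s².

Answer: force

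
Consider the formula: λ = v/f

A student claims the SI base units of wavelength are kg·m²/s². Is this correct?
Units of each symbol in λ = v/f:
  v (wave speed): m/s
  f (frequency): 1/s  → in the denominator, contributes s

Multiplying the contributions: [m/s] · [s]
Adding exponents of each base unit: m: 1
SI base units of wavelength: m

The claimed units kg·m²/s² (exponents kg: 1, m: 2, s: -2) do not match the derived units m (exponents m: 1), so the claim is incorrect.

Answer: No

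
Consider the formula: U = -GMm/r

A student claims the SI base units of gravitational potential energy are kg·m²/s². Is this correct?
Units of each symbol in U = -GMm/r:
  G (gravitational constant): m³/(kg·s²)
  M (mass): kg
  m (mass): kg
  r (distance): m  → in the denominator, contributes 1/m
  The minus sign does not affect the units.

Multiplying the contributions: [m³/(kg·s²)] · [kg] · [kg] · [1/m]
Adding exponents of each base unit: kg: 1, m: 2, s: -2
SI base units of gravitational potential energy: kg·m²/s²

The claimed units kg·m²/s² match the derived units, so the claim is correct.

Answer: Yes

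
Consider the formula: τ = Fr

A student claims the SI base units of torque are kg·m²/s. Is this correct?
Units of each symbol in τ = Fr:
  F (force): kg·m/s²
  r (lever arm): m

Multiplying the contributions: [kg·m/s²] · [m]
Adding exponents of each base unit: kg: 1, m: 2, s: -2
SI base units of torque: kg·m²/s²

The claimed units kg·m²/s (exponents kg: 1, m: 2, s: -1) do not match the derived units kg·m²/s² (exponents kg: 1, m: 2, s: -2), so the claim is incorrect.

Answer: No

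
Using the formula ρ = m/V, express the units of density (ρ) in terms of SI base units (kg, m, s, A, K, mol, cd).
Units of each symbol in ρ = m/V:
  m (mass): kg
  V (volume): m³  → in the denominator, contributes 1/m³

Multiplying the contributions: [kg] · [1/m³]
Adding exponents of each base unit: kg: 1, m: -3
SI base units of density: kg/m³

Answer: kg/m³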